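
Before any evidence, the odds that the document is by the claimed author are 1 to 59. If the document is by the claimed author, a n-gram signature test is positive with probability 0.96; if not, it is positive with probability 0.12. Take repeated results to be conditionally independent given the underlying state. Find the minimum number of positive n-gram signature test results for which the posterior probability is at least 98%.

4

Prior odds = 1/59.
Likelihood ratio of a positive = 0.96/0.12 = 8.
Target posterior odds = 0.98/0.02 = 49.
Require 8ⁿ ≥ 49 ÷ (1/59) = 2891.
8³ = 512 falls short of 2891 but 8⁴ = 4096 reaches it, so n = 4.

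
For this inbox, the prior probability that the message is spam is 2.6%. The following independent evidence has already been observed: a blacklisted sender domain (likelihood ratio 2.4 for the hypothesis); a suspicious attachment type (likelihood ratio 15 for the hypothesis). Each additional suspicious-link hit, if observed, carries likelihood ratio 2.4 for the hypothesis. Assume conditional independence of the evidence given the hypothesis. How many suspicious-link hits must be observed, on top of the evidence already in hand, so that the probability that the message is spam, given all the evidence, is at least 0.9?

Prior odds = 0.026/0.974 = 13/487.
Combined Bayes factor of the evidence already in hand = 2.4 × 15 = 36.
Odds after that evidence = (13/487) × 36 = 468/487.
Target odds = 0.9/0.1 = 9.
Need 2.4ⁿ ≥ 9 ÷ (468/487) = 487/52.
2.4² = 5.76 falls short of 487/52 but 2.4³ = 13.824 reaches it, so n = 3.

3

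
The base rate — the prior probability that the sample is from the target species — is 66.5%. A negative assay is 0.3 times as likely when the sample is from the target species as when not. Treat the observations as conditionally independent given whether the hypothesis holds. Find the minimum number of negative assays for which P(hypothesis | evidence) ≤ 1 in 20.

4

Prior odds = 0.665/0.335 = 133/67.
Likelihood ratio per negative assay = 0.3.
Target posterior odds = 0.05/0.95 = 1/19.
Require 0.3ⁿ ≤ 1/19 ÷ (133/67) = 67/2527.
0.3³ = 0.027 is still above 67/2527 but 0.3⁴ = 0.0081 is at or below it, so n = 4.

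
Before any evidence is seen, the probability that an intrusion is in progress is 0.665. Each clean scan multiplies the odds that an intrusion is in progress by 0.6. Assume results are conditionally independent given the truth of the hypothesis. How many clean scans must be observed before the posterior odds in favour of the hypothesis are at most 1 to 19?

Prior odds: 0.665 ÷ 0.335 = 133/67.
Likelihood ratio per clean scan = 0.6.
Target odds = 1/19.
Need (133/67) × 0.6ⁿ ≤ 1/19, i.e. 0.6ⁿ ≤ 67/2527.
0.6⁷ = 2187/78125 is still above 67/2527 but 0.6⁸ = 6561/390625 is at or below it, so n = 8.

8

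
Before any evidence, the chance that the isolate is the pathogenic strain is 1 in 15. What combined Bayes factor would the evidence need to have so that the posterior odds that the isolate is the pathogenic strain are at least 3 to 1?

42

Prior odds = (1/15)/(14/15) = 1/14.
Target odds = 3.
Required Bayes factor = 3 ÷ (1/14) = 42.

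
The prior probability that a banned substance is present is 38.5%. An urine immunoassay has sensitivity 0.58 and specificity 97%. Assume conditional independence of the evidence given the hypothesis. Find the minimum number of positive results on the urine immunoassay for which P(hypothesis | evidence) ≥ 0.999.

3

Prior odds = 0.385/0.615 = 77/123.
False-positive rate = 1 − 0.97 = 0.03; likelihood ratio of a positive = 0.58/0.03 = 58/3.
Target posterior odds = 0.999/0.001 = 999.
Need (77/123) × (58/3)ⁿ ≥ 999, i.e. (58/3)ⁿ ≥ 122877/77.
(58/3)² = 3364/9 falls short of 122877/77 but (58/3)³ = 195112/27 reaches it, so n = 3.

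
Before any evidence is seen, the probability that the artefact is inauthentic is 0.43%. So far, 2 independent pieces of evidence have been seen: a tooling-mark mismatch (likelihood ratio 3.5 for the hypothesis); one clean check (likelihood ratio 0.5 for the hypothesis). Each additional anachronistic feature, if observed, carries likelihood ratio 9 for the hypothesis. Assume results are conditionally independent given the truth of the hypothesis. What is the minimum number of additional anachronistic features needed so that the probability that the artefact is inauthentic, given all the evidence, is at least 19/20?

4

Prior odds = 0.0043/0.9957 = 43/9957.
Combined Bayes factor of the evidence already in hand = 3.5 × 0.5 = 1.75.
Odds after that evidence = (43/9957) × 1.75 = 301/39828.
Target odds = 0.95/0.05 = 19.
Need 9ⁿ ≥ 19 ÷ (301/39828) = 756732/301.
9³ = 729 falls short of 756732/301 but 9⁴ = 6561 reaches it, so n = 4.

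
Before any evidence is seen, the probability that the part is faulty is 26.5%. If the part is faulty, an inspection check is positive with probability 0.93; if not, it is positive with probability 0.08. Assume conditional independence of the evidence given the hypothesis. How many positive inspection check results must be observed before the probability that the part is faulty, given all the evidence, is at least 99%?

3

Prior odds: 0.265 ÷ 0.735 = 53/147.
Likelihood ratio of a positive = 0.93/0.08 = 11.625.
Target odds: 0.99 ÷ 0.01 = 99.
Need (53/147) × 11.625ⁿ ≥ 99, i.e. 11.625ⁿ ≥ 14553/53.
11.625² = 135.140625 falls short of 14553/53 but 11.625³ = 804357/512 reaches it, so n = 3.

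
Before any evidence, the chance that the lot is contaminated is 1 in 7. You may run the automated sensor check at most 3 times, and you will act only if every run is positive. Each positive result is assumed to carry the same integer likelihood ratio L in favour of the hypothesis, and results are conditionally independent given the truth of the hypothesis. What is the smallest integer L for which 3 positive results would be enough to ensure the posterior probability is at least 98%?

7

Prior odds = (1/7)/(6/7) = 1/6.
Target odds = 0.98/0.02 = 49.
Need L³ ≥ 49 ÷ (1/6) = 294.
6³ = 216 < 294 ≤ 343 = 7³, so L = 7.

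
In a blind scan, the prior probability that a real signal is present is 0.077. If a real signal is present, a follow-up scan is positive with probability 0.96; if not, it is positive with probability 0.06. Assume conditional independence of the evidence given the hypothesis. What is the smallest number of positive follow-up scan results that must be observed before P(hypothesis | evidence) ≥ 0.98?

3

Prior odds = 0.077/0.923 = 77/923.
Likelihood ratio of a positive = 0.96/0.06 = 16.
Target odds: 0.98 ÷ 0.02 = 49.
Require 16ⁿ ≥ 49 ÷ (77/923) = 6461/11.
16² = 256 falls short of 6461/11 but 16³ = 4096 reaches it, so n = 3.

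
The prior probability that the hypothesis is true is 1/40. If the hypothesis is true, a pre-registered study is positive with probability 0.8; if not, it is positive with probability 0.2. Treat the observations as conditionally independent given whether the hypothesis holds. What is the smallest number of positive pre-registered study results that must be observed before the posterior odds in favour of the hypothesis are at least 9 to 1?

5

Prior odds = 0.025/0.975 = 1/39.
Likelihood ratio of a positive = 0.8/0.2 = 4.
Target odds = 9.
Require 4ⁿ ≥ 9 ÷ (1/39) = 351.
4⁴ = 256 falls short of 351 but 4⁵ = 1024 reaches it, so n = 5.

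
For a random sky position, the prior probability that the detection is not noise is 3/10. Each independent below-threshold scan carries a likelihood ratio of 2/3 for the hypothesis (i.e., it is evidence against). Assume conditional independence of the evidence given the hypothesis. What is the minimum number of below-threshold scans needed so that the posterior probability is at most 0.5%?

Prior odds: 0.3 ÷ 0.7 = 3/7.
Likelihood ratio per below-threshold scan = 2/3.
Target odds: 0.005 ÷ 0.995 = 1/199.
Need (3/7) × (2/3)ⁿ ≤ 1/199, i.e. (2/3)ⁿ ≤ 7/597.
(2/3)¹⁰ = 1024/59049 is still above 7/597 but (2/3)¹¹ = 2048/177147 is at or below it, so n = 11.

11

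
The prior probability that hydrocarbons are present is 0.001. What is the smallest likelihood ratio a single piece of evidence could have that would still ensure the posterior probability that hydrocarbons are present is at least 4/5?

Prior odds = 0.001/0.999 = 1/999.
Target odds = 0.8/0.2 = 4.
Required Bayes factor = 4 ÷ (1/999) = 3996.

3996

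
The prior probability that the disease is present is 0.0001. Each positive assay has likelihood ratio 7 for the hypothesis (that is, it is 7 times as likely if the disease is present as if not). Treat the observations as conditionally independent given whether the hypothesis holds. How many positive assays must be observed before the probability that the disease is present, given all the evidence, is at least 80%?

6

Prior odds = 0.0001/0.9999 = 1/9999.
Likelihood ratio per positive assay = 7.
Target odds: 0.8 ÷ 0.2 = 4.
Need (1/9999) × 7ⁿ ≥ 4, i.e. 7ⁿ ≥ 39996.
7⁵ = 16807 falls short of 39996 but 7⁶ = 117649 reaches it, so n = 6.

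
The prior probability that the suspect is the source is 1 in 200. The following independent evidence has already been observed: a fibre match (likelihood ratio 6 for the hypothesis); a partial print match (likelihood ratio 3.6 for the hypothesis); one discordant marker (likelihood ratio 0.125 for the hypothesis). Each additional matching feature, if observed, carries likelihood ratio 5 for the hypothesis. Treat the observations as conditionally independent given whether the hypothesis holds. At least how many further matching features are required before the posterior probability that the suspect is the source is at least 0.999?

7

Prior odds = 0.005/0.995 = 1/199.
Combined Bayes factor of the evidence already in hand = 6 × 3.6 × 0.125 = 2.7.
Odds after that evidence = (1/199) × 2.7 = 27/1990.
Target odds = 0.999/0.001 = 999.
Need 5ⁿ ≥ 999 ÷ (27/1990) = 73630.
5⁶ = 15625 falls short of 73630 but 5⁷ = 78125 reaches it, so n = 7.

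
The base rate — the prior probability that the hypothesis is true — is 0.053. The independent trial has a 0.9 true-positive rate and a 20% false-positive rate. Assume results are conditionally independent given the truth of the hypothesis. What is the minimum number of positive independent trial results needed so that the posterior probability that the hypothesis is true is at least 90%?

Prior odds = 0.053/0.947 = 53/947.
Likelihood ratio of a positive result = 0.9/0.2 = 4.5.
Target odds: 0.9 ÷ 0.1 = 9.
Need (53/947) × 4.5ⁿ ≥ 9, i.e. 4.5ⁿ ≥ 8523/53.
4.5³ = 91.125 falls short of 8523/53 but 4.5⁴ = 410.0625 reaches it, so n = 4.

4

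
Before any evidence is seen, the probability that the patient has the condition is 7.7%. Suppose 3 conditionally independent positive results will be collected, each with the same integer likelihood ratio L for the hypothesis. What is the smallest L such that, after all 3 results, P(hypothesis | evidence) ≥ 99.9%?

23

Prior odds = 0.077/0.923 = 77/923.
Target odds = 0.999/0.001 = 999.
Need L³ ≥ 999 ÷ (77/923) = 922077/77.
22³ = 10648 < 922077/77 ≤ 12167 = 23³, so L = 23.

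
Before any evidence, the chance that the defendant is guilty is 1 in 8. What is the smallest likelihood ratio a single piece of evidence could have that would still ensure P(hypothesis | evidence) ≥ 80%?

Prior odds = 0.125/0.875 = 1/7.
Target odds = 0.8/0.2 = 4.
Required Bayes factor = 4 ÷ (1/7) = 28.

28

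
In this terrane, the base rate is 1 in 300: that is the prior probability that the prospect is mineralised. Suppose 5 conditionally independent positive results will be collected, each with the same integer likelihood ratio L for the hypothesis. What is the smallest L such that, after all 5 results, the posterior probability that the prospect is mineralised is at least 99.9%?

Prior odds = (1/300)/(299/300) = 1/299.
Target odds = 0.999/0.001 = 999.
Need L⁵ ≥ 999 ÷ (1/299) = 298701.
12⁵ = 248832 < 298701 ≤ 371293 = 13⁵, so L = 13.

13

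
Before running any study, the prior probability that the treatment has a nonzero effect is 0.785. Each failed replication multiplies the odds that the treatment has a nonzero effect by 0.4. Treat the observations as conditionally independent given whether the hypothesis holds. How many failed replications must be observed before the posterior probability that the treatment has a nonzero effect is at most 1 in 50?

6

Prior odds = 0.785/0.215 = 157/43.
Likelihood ratio per failed replication = 0.4.
Target posterior odds = 0.02/0.98 = 1/49.
Need (157/43) × 0.4ⁿ ≤ 1/49, i.e. 0.4ⁿ ≤ 43/7693.
0.4⁵ = 0.01024 is still above 43/7693 but 0.4⁶ = 64/15625 is at or below it, so n = 6.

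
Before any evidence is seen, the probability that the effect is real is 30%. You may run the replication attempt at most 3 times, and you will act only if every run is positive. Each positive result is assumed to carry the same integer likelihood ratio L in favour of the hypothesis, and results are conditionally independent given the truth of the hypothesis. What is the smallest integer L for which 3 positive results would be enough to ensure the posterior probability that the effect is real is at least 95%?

4

Prior odds = 0.3/0.7 = 3/7.
Target odds = 0.95/0.05 = 19.
Need L³ ≥ 19 ÷ (3/7) = 133/3.
3³ = 27 < 133/3 ≤ 64 = 4³, so L = 4.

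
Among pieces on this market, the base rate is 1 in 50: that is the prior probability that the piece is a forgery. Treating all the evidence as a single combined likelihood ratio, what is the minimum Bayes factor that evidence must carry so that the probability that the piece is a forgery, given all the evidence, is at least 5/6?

245

Prior odds = 0.02/0.98 = 1/49.
Target odds = (5/6)/(1/6) = 5.
Required Bayes factor = 5 ÷ (1/49) = 245.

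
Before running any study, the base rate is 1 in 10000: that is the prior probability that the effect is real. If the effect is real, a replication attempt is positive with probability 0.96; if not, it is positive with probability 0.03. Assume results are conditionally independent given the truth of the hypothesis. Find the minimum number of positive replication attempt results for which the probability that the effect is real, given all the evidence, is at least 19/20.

4

Prior odds = 0.0001/0.9999 = 1/9999.
Likelihood ratio of a positive = 0.96/0.03 = 32.
Target posterior odds = 0.95/0.05 = 19.
Need (1/9999) × 32ⁿ ≥ 19, i.e. 32ⁿ ≥ 189981.
32³ = 32768 falls short of 189981 but 32⁴ = 1048576 reaches it, so n = 4.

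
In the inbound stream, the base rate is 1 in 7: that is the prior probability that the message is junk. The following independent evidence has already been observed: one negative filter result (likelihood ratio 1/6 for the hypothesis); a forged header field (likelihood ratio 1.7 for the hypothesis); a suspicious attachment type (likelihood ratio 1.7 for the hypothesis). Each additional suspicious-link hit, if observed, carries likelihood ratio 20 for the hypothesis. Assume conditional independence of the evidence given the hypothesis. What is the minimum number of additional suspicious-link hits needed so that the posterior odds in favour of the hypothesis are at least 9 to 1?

2

Prior odds = (1/7)/(6/7) = 1/6.
Combined Bayes factor of the evidence already in hand = (1/6) × 1.7 × 1.7 = 289/600.
Odds after that evidence = (1/6) × 289/600 = 289/3600.
Target odds = 9.
Need 20ⁿ ≥ 9 ÷ (289/3600) = 32400/289.
20¹ = 20 falls short of 32400/289 but 20² = 400 reaches it, so n = 2.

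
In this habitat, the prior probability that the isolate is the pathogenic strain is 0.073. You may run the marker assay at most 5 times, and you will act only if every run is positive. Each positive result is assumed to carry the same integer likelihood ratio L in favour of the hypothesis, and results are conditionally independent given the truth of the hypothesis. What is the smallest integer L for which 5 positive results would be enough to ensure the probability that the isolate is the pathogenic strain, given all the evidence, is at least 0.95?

Prior odds = 0.073/0.927 = 73/927.
Target odds = 0.95/0.05 = 19.
Need L⁵ ≥ 19 ÷ (73/927) = 17613/73.
2⁵ = 32 < 17613/73 ≤ 243 = 3⁵, so L = 3.

3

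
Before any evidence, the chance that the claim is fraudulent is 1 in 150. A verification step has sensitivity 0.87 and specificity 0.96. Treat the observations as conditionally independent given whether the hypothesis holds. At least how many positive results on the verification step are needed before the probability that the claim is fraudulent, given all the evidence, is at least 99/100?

4

Prior odds = (1/150)/(149/150) = 1/149.
False-positive rate = 1 − 0.96 = 0.04; likelihood ratio of a positive = 0.87/0.04 = 21.75.
Target posterior odds = 0.99/0.01 = 99.
Require 21.75ⁿ ≥ 99 ÷ (1/149) = 14751.
21.75³ = 658503/64 falls short of 14751 but 21.75⁴ = 57289761/256 reaches it, so n = 4.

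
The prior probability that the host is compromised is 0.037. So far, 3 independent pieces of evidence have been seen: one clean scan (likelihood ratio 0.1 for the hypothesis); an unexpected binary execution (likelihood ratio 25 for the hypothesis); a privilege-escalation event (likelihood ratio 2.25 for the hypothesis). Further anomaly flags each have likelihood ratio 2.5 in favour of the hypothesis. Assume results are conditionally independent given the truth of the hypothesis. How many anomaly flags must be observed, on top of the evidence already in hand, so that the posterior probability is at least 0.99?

7

Prior odds = 0.037/0.963 = 37/963.
Combined Bayes factor of the evidence already in hand = 0.1 × 25 × 2.25 = 5.625.
Odds after that evidence = (37/963) × 5.625 = 185/856.
Target odds = 0.99/0.01 = 99.
Need 2.5ⁿ ≥ 99 ÷ (185/856) = 84744/185.
2.5⁶ = 244.140625 falls short of 84744/185 but 2.5⁷ = 610.3515625 reaches it, so n = 7.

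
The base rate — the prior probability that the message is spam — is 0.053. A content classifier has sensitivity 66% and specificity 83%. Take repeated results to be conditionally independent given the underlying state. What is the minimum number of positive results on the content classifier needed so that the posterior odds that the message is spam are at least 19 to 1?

5

Prior odds = 0.053/0.947 = 53/947.
False-positive rate = 1 − 0.83 = 0.17; likelihood ratio of a positive = 0.66/0.17 = 66/17.
Target odds = 19.
Need (53/947) × (66/17)ⁿ ≥ 19, i.e. (66/17)ⁿ ≥ 17993/53.
(66/17)⁴ = 18974736/83521 falls short of 17993/53 but (66/17)⁵ ≈882.013 reaches it, so n = 5.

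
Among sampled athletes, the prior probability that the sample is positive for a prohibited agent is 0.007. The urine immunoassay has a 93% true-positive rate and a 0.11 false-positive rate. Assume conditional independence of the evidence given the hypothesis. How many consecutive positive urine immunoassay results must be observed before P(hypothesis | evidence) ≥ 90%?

Prior odds = 0.007/0.993 = 7/993.
Likelihood ratio of a positive result = 0.93/0.11 = 93/11.
Target odds: 0.9 ÷ 0.1 = 9.
Require (93/11)ⁿ ≥ 9 ÷ (7/993) = 8937/7.
(93/11)³ = 804357/1331 falls short of 8937/7 but (93/11)⁴ = 74805201/14641 reaches it, so n = 4.

4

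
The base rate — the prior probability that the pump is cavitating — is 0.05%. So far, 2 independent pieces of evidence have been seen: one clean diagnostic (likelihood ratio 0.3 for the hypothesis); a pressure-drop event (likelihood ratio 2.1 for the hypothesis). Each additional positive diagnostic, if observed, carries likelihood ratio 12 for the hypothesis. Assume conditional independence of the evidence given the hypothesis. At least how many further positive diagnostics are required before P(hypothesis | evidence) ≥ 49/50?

5

Prior odds = 0.0005/0.9995 = 1/1999.
Combined Bayes factor of the evidence already in hand = 0.3 × 2.1 = 0.63.
Odds after that evidence = (1/1999) × 0.63 = 63/199900.
Target odds = 0.98/0.02 = 49.
Need 12ⁿ ≥ 49 ÷ (63/199900) = 1399300/9.
12⁴ = 20736 falls short of 1399300/9 but 12⁵ = 248832 reaches it, so n = 5.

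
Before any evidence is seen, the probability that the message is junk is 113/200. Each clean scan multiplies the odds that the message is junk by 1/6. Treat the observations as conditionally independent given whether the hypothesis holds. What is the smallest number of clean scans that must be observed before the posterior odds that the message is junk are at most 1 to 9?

2

Prior odds: 0.565 ÷ 0.435 = 113/87.
Likelihood ratio per clean scan = 1/6.
Target odds = 1/9.
Require (1/6)ⁿ ≤ 1/9 ÷ (113/87) = 29/339.
(1/6)¹ = 1/6 is still above 29/339 but (1/6)² = 1/36 is at or below it, so n = 2.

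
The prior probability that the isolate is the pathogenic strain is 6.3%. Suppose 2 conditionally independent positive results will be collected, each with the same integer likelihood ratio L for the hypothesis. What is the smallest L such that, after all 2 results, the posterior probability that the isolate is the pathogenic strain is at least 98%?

Prior odds = 0.063/0.937 = 63/937.
Target odds = 0.98/0.02 = 49.
Need L² ≥ 49 ÷ (63/937) = 6559/9.
26² = 676 < 6559/9 ≤ 729 = 27², so L = 27.

27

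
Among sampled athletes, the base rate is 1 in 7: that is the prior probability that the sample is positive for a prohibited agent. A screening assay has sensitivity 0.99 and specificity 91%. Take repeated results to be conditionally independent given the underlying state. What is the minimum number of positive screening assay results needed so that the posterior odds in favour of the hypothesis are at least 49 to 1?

3

Prior odds = (1/7)/(6/7) = 1/6.
False-positive rate = 1 − 0.91 = 0.09; likelihood ratio of a positive = 0.99/0.09 = 11.
Target odds = 49.
Require 11ⁿ ≥ 49 ÷ (1/6) = 294.
11² = 121 falls short of 294 but 11³ = 1331 reaches it, so n = 3.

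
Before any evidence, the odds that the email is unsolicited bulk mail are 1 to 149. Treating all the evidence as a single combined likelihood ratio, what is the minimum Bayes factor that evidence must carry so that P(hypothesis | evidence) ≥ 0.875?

Prior odds = 1/149.
Target odds = 0.875/0.125 = 7.
Required Bayes factor = 7 ÷ (1/149) = 1043.

1043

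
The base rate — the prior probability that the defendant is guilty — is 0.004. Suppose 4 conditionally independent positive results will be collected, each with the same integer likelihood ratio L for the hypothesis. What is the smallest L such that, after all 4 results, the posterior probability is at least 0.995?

Prior odds = 0.004/0.996 = 1/249.
Target odds = 0.995/0.005 = 199.
Need L⁴ ≥ 199 ÷ (1/249) = 49551.
14⁴ = 38416 < 49551 ≤ 50625 = 15⁴, so L = 15.

15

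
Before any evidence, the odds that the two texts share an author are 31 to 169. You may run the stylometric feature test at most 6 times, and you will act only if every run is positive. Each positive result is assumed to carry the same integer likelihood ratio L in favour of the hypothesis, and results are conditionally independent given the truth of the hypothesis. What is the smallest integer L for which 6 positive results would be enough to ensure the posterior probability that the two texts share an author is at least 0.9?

Prior odds = 31/169.
Target odds = 0.9/0.1 = 9.
Need L⁶ ≥ 9 ÷ (31/169) = 1521/31.
1⁶ = 1 < 1521/31 ≤ 64 = 2⁶, so L = 2.

2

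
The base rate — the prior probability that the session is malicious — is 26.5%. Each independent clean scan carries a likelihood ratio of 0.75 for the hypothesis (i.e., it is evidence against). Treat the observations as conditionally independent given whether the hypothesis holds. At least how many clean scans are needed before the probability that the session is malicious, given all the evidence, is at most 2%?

10

Prior odds: 0.265 ÷ 0.735 = 53/147.
Likelihood ratio per clean scan = 0.75.
Target posterior odds = 0.02/0.98 = 1/49.
Need (53/147) × 0.75ⁿ ≤ 1/49, i.e. 0.75ⁿ ≤ 3/53.
0.75⁹ = 19683/262144 is still above 3/53 but 0.75¹⁰ = 59049/1048576 is at or below it, so n = 10.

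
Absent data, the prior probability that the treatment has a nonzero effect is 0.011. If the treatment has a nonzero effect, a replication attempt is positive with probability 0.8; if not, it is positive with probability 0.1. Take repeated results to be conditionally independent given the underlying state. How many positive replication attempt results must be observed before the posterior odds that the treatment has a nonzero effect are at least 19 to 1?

4

Prior odds = 0.011/0.989 = 11/989.
Likelihood ratio of a positive = 0.8/0.1 = 8.
Target odds = 19.
Require 8ⁿ ≥ 19 ÷ (11/989) = 18791/11.
8³ = 512 falls short of 18791/11 but 8⁴ = 4096 reaches it, so n = 4.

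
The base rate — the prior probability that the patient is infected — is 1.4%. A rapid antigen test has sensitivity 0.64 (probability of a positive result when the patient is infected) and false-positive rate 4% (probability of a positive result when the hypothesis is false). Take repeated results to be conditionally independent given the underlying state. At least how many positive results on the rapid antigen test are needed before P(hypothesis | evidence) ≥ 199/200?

Prior odds: 0.014 ÷ 0.986 = 7/493.
Likelihood ratio of a positive result = 0.64/0.04 = 16.
Target posterior odds = 0.995/0.005 = 199.
Need (7/493) × 16ⁿ ≥ 199, i.e. 16ⁿ ≥ 98107/7.
16³ = 4096 falls short of 98107/7 but 16⁴ = 65536 reaches it, so n = 4.

4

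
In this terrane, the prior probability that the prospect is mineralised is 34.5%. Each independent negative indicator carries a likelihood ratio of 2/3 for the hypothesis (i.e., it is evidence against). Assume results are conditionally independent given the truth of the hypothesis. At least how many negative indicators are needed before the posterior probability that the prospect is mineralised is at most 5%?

Prior odds: 0.345 ÷ 0.655 = 69/131.
Likelihood ratio per negative indicator = 2/3.
Target odds: 0.05 ÷ 0.95 = 1/19.
Require (2/3)ⁿ ≤ 1/19 ÷ (69/131) = 131/1311.
(2/3)⁵ = 32/243 is still above 131/1311 but (2/3)⁶ = 64/729 is at or below it, so n = 6.

6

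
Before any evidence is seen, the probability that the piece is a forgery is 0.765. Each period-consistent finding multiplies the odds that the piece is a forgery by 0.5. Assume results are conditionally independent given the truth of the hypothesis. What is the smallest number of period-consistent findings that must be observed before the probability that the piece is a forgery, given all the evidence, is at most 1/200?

10

Prior odds: 0.765 ÷ 0.235 = 153/47.
Likelihood ratio per period-consistent finding = 0.5.
Target odds: 0.005 ÷ 0.995 = 1/199.
Need (153/47) × 0.5ⁿ ≤ 1/199, i.e. 0.5ⁿ ≤ 47/30447.
0.5⁹ = 0.001953125 is still above 47/30447 but 0.5¹⁰ = 1/1024 is at or below it, so n = 10.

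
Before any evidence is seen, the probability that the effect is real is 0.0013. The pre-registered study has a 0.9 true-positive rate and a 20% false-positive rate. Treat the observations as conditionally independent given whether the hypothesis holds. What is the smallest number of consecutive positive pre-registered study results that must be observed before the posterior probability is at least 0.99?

8

Prior odds = 0.0013/0.9987 = 13/9987.
Likelihood ratio of a positive result = 0.9/0.2 = 4.5.
Target posterior odds = 0.99/0.01 = 99.
Need (13/9987) × 4.5ⁿ ≥ 99, i.e. 4.5ⁿ ≥ 988713/13.
4.5⁷ = 4782969/128 falls short of 988713/13 but 4.5⁸ = 43046721/256 reaches it, so n = 8.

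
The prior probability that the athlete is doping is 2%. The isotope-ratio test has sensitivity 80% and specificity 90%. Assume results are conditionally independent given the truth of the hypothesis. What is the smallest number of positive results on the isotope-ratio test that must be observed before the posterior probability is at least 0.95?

Prior odds: 0.02 ÷ 0.98 = 1/49.
False-positive rate = 1 − 0.9 = 0.1; likelihood ratio of a positive = 0.8/0.1 = 8.
Target odds: 0.95 ÷ 0.05 = 19.
Require 8ⁿ ≥ 19 ÷ (1/49) = 931.
8³ = 512 falls short of 931 but 8⁴ = 4096 reaches it, so n = 4.

4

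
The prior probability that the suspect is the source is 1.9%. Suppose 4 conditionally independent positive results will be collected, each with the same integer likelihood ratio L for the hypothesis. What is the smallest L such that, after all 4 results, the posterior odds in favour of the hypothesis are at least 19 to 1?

Prior odds = 0.019/0.981 = 19/981.
Target odds = 19.
Need L⁴ ≥ 19 ÷ (19/981) = 981.
5⁴ = 625 < 981 ≤ 1296 = 6⁴, so L = 6.

6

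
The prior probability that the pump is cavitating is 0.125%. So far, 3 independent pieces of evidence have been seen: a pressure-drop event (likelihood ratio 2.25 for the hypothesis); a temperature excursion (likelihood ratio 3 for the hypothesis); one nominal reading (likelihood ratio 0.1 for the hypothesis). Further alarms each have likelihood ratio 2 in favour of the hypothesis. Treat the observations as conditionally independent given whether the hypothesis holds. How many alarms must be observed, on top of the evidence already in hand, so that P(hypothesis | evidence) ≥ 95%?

Prior odds = 0.00125/0.99875 = 1/799.
Combined Bayes factor of the evidence already in hand = 2.25 × 3 × 0.1 = 0.675.
Odds after that evidence = (1/799) × 0.675 = 27/31960.
Target odds = 0.95/0.05 = 19.
Need 2ⁿ ≥ 19 ÷ (27/31960) = 607240/27.
2¹⁴ = 16384 falls short of 607240/27 but 2¹⁵ = 32768 reaches it, so n = 15.

15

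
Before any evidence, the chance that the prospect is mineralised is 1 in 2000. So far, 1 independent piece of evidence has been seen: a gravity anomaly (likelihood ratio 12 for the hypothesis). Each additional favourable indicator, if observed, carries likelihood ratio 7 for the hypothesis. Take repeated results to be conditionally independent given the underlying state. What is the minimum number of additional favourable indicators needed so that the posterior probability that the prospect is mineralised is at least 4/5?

Prior odds = 0.0005/0.9995 = 1/1999.
Bayes factor of the evidence already in hand = 12.
Odds after that evidence = (1/1999) × 12 = 12/1999.
Target odds = 0.8/0.2 = 4.
Need 7ⁿ ≥ 4 ÷ (12/1999) = 1999/3.
7³ = 343 falls short of 1999/3 but 7⁴ = 2401 reaches it, so n = 4.

4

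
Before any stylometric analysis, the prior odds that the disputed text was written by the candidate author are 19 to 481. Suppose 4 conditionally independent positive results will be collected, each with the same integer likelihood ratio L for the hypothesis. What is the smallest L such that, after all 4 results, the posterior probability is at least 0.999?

13

Prior odds = 19/481.
Target odds = 0.999/0.001 = 999.
Need L⁴ ≥ 999 ÷ (19/481) = 480519/19.
12⁴ = 20736 < 480519/19 ≤ 28561 = 13⁴, so L = 13.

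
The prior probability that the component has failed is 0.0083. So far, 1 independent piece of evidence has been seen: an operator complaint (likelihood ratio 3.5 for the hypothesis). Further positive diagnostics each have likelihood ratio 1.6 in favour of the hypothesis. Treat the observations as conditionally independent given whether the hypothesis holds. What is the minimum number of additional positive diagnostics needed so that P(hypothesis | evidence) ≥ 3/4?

10

Prior odds = 0.0083/0.9917 = 83/9917.
Bayes factor of the evidence already in hand = 3.5.
Odds after that evidence = (83/9917) × 3.5 = 581/19834.
Target odds = 0.75/0.25 = 3.
Need 1.6ⁿ ≥ 3 ÷ (581/19834) = 59502/581.
1.6⁹ = 134217728/1953125 falls short of 59502/581 but 1.6¹⁰ ≈109.951 reaches it, so n = 10.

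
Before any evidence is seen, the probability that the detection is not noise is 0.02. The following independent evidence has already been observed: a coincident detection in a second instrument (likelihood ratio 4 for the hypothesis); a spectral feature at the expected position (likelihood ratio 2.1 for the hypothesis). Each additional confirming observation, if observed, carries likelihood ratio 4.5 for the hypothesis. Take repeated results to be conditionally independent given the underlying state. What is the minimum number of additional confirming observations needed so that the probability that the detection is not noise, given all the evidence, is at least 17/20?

3

Prior odds = 0.02/0.98 = 1/49.
Combined Bayes factor of the evidence already in hand = 4 × 2.1 = 8.4.
Odds after that evidence = (1/49) × 8.4 = 6/35.
Target odds = 0.85/0.15 = 17/3.
Need 4.5ⁿ ≥ 17/3 ÷ (6/35) = 595/18.
4.5² = 20.25 falls short of 595/18 but 4.5³ = 91.125 reaches it, so n = 3.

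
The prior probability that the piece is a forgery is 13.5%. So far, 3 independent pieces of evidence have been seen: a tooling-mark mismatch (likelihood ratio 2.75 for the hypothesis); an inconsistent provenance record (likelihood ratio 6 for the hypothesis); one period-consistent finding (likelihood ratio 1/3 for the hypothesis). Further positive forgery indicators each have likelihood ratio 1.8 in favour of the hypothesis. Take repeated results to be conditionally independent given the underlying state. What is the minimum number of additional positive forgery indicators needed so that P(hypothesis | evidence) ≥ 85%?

Prior odds = 0.135/0.865 = 27/173.
Combined Bayes factor of the evidence already in hand = 2.75 × 6 × (1/3) = 5.5.
Odds after that evidence = (27/173) × 5.5 = 297/346.
Target odds = 0.85/0.15 = 17/3.
Need 1.8ⁿ ≥ 17/3 ÷ (297/346) = 5882/891.
1.8³ = 5.832 falls short of 5882/891 but 1.8⁴ = 10.4976 reaches it, so n = 4.

4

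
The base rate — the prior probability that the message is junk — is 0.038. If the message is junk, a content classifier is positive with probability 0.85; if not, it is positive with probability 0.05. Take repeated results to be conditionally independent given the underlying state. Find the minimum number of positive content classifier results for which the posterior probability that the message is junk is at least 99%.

3

Prior odds: 0.038 ÷ 0.962 = 19/481.
Likelihood ratio of a positive = 0.85/0.05 = 17.
Target odds: 0.99 ÷ 0.01 = 99.
Need (19/481) × 17ⁿ ≥ 99, i.e. 17ⁿ ≥ 47619/19.
17² = 289 falls short of 47619/19 but 17³ = 4913 reaches it, so n = 3.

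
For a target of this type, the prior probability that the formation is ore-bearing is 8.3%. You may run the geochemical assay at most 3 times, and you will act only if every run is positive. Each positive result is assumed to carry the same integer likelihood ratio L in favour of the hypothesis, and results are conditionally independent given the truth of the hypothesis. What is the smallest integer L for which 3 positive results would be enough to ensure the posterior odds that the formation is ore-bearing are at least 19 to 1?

6

Prior odds = 0.083/0.917 = 83/917.
Target odds = 19.
Need L³ ≥ 19 ÷ (83/917) = 17423/83.
5³ = 125 < 17423/83 ≤ 216 = 6³, so L = 6.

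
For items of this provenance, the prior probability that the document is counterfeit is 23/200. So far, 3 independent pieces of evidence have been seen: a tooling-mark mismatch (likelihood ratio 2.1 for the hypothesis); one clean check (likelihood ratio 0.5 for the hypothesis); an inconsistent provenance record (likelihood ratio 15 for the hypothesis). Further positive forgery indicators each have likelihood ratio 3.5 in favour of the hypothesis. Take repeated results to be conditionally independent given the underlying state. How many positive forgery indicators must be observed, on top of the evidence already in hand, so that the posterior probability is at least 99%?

4

Prior odds = 0.115/0.885 = 23/177.
Combined Bayes factor of the evidence already in hand = 2.1 × 0.5 × 15 = 15.75.
Odds after that evidence = (23/177) × 15.75 = 483/236.
Target odds = 0.99/0.01 = 99.
Need 3.5ⁿ ≥ 99 ÷ (483/236) = 7788/161.
3.5³ = 42.875 falls short of 7788/161 but 3.5⁴ = 150.0625 reaches it, so n = 4.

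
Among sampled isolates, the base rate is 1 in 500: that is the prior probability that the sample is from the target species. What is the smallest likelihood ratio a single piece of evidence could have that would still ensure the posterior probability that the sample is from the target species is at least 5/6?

2495

Prior odds = 0.002/0.998 = 1/499.
Target odds = (5/6)/(1/6) = 5.
Required Bayes factor = 5 ÷ (1/499) = 2495.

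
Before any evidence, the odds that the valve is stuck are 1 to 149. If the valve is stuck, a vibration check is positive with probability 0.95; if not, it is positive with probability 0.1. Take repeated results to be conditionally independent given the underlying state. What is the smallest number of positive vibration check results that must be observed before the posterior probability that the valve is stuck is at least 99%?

5

Prior odds = 1/149.
Likelihood ratio of a positive = 0.95/0.1 = 9.5.
Target posterior odds = 0.99/0.01 = 99.
Require 9.5ⁿ ≥ 99 ÷ (1/149) = 14751.
9.5⁴ = 8145.0625 falls short of 14751 but 9.5⁵ = 77378.09375 reaches it, so n = 5.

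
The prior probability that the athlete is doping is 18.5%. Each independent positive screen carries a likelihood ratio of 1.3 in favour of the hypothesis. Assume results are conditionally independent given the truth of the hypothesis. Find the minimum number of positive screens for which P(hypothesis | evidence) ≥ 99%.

24

Prior odds: 0.185 ÷ 0.815 = 37/163.
Likelihood ratio per positive screen = 1.3.
Target odds: 0.99 ÷ 0.01 = 99.
Need (37/163) × 1.3ⁿ ≥ 99, i.e. 1.3ⁿ ≥ 16137/37.
1.3²³ ≈417.539 falls short of 16137/37 but 1.3²⁴ ≈542.801 reaches it, so n = 24.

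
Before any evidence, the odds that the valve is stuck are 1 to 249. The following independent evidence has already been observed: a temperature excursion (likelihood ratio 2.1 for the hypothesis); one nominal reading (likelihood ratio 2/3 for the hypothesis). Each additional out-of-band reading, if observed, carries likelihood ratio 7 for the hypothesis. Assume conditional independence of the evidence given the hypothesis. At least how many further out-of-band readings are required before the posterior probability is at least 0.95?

Prior odds = 1/249.
Combined Bayes factor of the evidence already in hand = 2.1 × (2/3) = 1.4.
Odds after that evidence = (1/249) × 1.4 = 7/1245.
Target odds = 0.95/0.05 = 19.
Need 7ⁿ ≥ 19 ÷ (7/1245) = 23655/7.
7⁴ = 2401 falls short of 23655/7 but 7⁵ = 16807 reaches it, so n = 5.

5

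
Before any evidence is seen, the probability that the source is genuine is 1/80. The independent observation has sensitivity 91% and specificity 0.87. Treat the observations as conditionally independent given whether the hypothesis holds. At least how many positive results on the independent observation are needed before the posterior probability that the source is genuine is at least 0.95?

Prior odds = 0.0125/0.9875 = 1/79.
False-positive rate = 1 − 0.87 = 0.13; likelihood ratio of a positive = 0.91/0.13 = 7.
Target odds: 0.95 ÷ 0.05 = 19.
Need (1/79) × 7ⁿ ≥ 19, i.e. 7ⁿ ≥ 1501.
7³ = 343 falls short of 1501 but 7⁴ = 2401 reaches it, so n = 4.

4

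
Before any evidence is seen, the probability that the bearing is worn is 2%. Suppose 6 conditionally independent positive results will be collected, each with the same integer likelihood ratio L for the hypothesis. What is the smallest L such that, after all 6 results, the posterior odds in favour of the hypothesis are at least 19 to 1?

4

Prior odds = 0.02/0.98 = 1/49.
Target odds = 19.
Need L⁶ ≥ 19 ÷ (1/49) = 931.
3⁶ = 729 < 931 ≤ 4096 = 4⁶, so L = 4.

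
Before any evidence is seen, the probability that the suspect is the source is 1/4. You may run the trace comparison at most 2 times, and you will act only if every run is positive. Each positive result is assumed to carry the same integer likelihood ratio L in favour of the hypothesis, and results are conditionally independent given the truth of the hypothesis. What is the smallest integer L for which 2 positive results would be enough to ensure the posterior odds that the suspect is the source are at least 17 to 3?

Prior odds = 0.25/0.75 = 1/3.
Target odds = 17/3.
Need L² ≥ 17/3 ÷ (1/3) = 17.
4² = 16 < 17 ≤ 25 = 5², so L = 5.

5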